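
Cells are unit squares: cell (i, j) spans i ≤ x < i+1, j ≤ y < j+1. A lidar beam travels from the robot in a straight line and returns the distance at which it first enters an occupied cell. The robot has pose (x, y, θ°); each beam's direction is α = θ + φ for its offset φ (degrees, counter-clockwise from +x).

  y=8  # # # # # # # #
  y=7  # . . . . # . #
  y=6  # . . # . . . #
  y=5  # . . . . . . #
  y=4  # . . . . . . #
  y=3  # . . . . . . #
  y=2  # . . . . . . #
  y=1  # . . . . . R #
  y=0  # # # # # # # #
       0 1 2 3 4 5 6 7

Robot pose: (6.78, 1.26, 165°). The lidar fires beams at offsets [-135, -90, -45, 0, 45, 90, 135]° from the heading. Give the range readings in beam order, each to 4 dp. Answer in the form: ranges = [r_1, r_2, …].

ranges = [0.2540, 0.8500, 5.5600, 5.9839, 0.5200, 0.2692, 0.3002]

beam 1: φ=-135°, α=30°
  direction (0.8660, 0.5000); cell (6,1); t to first gridline: x 0.2540, y 1.4800 (then +1.1547 / +2.0000)
    (7,1) via x @ 0.2540  # hit
  → r_1 = 0.2540
beam 2: φ=-90°, α=75°
  direction (0.2588, 0.9659); cell (6,1); t to first gridline: x 0.8500, y 0.7661 (then +3.8637 / +1.0353)
    (6,2) via y @ 0.7661
    (7,2) via x @ 0.8500  # hit
  → r_2 = 0.8500
beam 3: φ=-45°, α=120°
  direction (-0.5000, 0.8660); cell (6,1); t to first gridline: x 1.5600, y 0.8545 (then +2.0000 / +1.1547)
    (6,2) via y @ 0.8545
    (5,2) via x @ 1.5600
    (5,3) via y @ 2.0092
    (5,4) via y @ 3.1639
    (4,4) via x @ 3.5600
    (4,5) via y @ 4.3186
    (4,6) via y @ 5.4733
    (3,6) via x @ 5.5600  # hit
  → r_3 = 5.5600
beam 4: φ=0°, α=165°
  direction (-0.9659, 0.2588); cell (6,1); t to first gridline: x 0.8075, y 2.8591 (then +1.0353 / +3.8637)
    (5,1) via x @ 0.8075
    (4,1) via x @ 1.8428
    (4,2) via y @ 2.8591
    (3,2) via x @ 2.8781
    (2,2) via x @ 3.9133
    (1,2) via x @ 4.9486
    (0,2) via x @ 5.9839  # hit
  → r_4 = 5.9839
beam 5: φ=45°, α=210°
  direction (-0.8660, -0.5000); cell (6,1); t to first gridline: x 0.9007, y 0.5200 (then +1.1547 / +2.0000)
    (6,0) via y @ 0.5200  # hit
  → r_5 = 0.5200
beam 6: φ=90°, α=255°
  direction (-0.2588, -0.9659); cell (6,1); t to first gridline: x 3.0137, y 0.2692 (then +3.8637 / +1.0353)
    (6,0) via y @ 0.2692  # hit
  → r_6 = 0.2692
beam 7: φ=135°, α=300°
  direction (0.5000, -0.8660); cell (6,1); t to first gridline: x 0.4400, y 0.3002 (then +2.0000 / +1.1547)
    (6,0) via y @ 0.3002  # hit
  → r_7 = 0.3002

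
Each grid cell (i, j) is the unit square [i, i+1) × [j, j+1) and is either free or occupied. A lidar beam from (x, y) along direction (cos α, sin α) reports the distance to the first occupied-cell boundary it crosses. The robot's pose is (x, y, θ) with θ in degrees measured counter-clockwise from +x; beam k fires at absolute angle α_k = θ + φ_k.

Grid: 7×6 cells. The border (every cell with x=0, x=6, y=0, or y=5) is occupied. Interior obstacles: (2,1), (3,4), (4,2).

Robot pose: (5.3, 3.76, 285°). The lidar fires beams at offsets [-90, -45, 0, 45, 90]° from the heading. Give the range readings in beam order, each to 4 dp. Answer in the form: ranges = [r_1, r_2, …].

beam 1: φ=-90°, α=195°
  d=(-0.9659,-0.2588)  start (5,3)  tX=0.3106 tY=2.9364  stride 1/|dx|=1.0353 1/|dy|=3.8637
    cross x-line → (4,3), t=0.3106
    cross x-line → (3,3), t=1.3459
    cross x-line → (2,3), t=2.3811
    cross y-line → (2,2), t=2.9364
    cross x-line → (1,2), t=3.4164
    cross x-line → (0,2), t=4.4517 (wall)
  → r_1 = 4.4517
beam 2: φ=-45°, α=240°
  d=(-0.5000,-0.8660)  start (5,3)  tX=0.6000 tY=0.8776  stride 1/|dx|=2.0000 1/|dy|=1.1547
    cross x-line → (4,3), t=0.6000
    cross y-line → (4,2), t=0.8776 (wall)
  → r_2 = 0.8776
beam 3: φ=0°, α=285°
  d=(0.2588,-0.9659)  start (5,3)  tX=2.7046 tY=0.7868  stride 1/|dx|=3.8637 1/|dy|=1.0353
    cross y-line → (5,2), t=0.7868
    cross y-line → (5,1), t=1.8221
    cross x-line → (6,1), t=2.7046 (wall)
  → r_3 = 2.7046
beam 4: φ=45°, α=330°
  d=(0.8660,-0.5000)  start (5,3)  tX=0.8083 tY=1.5200  stride 1/|dx|=1.1547 1/|dy|=2.0000
    cross x-line → (6,3), t=0.8083 (wall)
  → r_4 = 0.8083
beam 5: φ=90°, α=15°
  d=(0.9659,0.2588)  start (5,3)  tX=0.7247 tY=0.9273  stride 1/|dx|=1.0353 1/|dy|=3.8637
    cross x-line → (6,3), t=0.7247 (wall)
  → r_5 = 0.7247

ranges = [4.4517, 0.8776, 2.7046, 0.8083, 0.7247]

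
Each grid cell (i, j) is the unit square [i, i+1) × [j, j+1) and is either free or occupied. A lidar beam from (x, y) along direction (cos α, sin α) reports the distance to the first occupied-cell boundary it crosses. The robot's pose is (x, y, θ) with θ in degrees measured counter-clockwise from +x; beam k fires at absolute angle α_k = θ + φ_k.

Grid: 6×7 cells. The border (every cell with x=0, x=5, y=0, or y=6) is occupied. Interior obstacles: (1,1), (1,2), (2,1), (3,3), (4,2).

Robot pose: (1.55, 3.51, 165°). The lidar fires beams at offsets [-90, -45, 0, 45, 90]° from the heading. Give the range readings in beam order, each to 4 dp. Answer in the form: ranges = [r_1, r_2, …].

ranges = [2.5778, 1.1000, 0.5694, 0.6351, 0.5280]

beam 1: φ=-90°, α=75°
  d=(0.2588,0.9659)  start (1,3)  tX=1.7387 tY=0.5073  stride 1/|dx|=3.8637 1/|dy|=1.0353
    cross y-line → (1,4), t=0.5073
    cross y-line → (1,5), t=1.5426
    cross x-line → (2,5), t=1.7387
    cross y-line → (2,6), t=2.5778 (wall)
  → r_1 = 2.5778
beam 2: φ=-45°, α=120°
  d=(-0.5000,0.8660)  start (1,3)  tX=1.1000 tY=0.5658  stride 1/|dx|=2.0000 1/|dy|=1.1547
    cross y-line → (1,4), t=0.5658
    cross x-line → (0,4), t=1.1000 (wall)
  → r_2 = 1.1000
beam 3: φ=0°, α=165°
  d=(-0.9659,0.2588)  start (1,3)  tX=0.5694 tY=1.8932  stride 1/|dx|=1.0353 1/|dy|=3.8637
    cross x-line → (0,3), t=0.5694 (wall)
  → r_3 = 0.5694
beam 4: φ=45°, α=210°
  d=(-0.8660,-0.5000)  start (1,3)  tX=0.6351 tY=1.0200  stride 1/|dx|=1.1547 1/|dy|=2.0000
    cross x-line → (0,3), t=0.6351 (wall)
  → r_4 = 0.6351
beam 5: φ=90°, α=255°
  d=(-0.2588,-0.9659)  start (1,3)  tX=2.1250 tY=0.5280  stride 1/|dx|=3.8637 1/|dy|=1.0353
    cross y-line → (1,2), t=0.5280 (wall)
  → r_5 = 0.5280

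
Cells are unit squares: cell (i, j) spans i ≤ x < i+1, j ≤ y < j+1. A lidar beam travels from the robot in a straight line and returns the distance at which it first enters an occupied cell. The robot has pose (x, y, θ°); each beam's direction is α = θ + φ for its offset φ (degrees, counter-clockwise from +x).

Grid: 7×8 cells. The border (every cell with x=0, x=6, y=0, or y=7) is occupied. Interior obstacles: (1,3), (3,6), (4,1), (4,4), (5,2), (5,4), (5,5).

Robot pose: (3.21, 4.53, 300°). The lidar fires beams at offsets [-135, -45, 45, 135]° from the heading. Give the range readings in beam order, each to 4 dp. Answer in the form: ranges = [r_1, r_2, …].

ranges = [2.2880, 3.6545, 0.8179, 1.5219]

beam 1: φ=-135°, α=165°
  direction (-0.9659, 0.2588); cell (3,4); t to first gridline: x 0.2174, y 1.8159 (then +1.0353 / +3.8637)
    (2,4) via x @ 0.2174
    (1,4) via x @ 1.2527
    (1,5) via y @ 1.8159
    (0,5) via x @ 2.2880  # hit
  → r_1 = 2.2880
beam 2: φ=-45°, α=255°
  direction (-0.2588, -0.9659); cell (3,4); t to first gridline: x 0.8114, y 0.5487 (then +3.8637 / +1.0353)
    (3,3) via y @ 0.5487
    (2,3) via x @ 0.8114
    (2,2) via y @ 1.5840
    (2,1) via y @ 2.6192
    (2,0) via y @ 3.6545  # hit
  → r_2 = 3.6545
beam 3: φ=45°, α=345°
  direction (0.9659, -0.2588); cell (3,4); t to first gridline: x 0.8179, y 2.0478 (then +1.0353 / +3.8637)
    (4,4) via x @ 0.8179  # hit
  → r_3 = 0.8179
beam 4: φ=135°, α=75°
  direction (0.2588, 0.9659); cell (3,4); t to first gridline: x 3.0523, y 0.4866 (then +3.8637 / +1.0353)
    (3,5) via y @ 0.4866
    (3,6) via y @ 1.5219  # hit
  → r_4 = 1.5219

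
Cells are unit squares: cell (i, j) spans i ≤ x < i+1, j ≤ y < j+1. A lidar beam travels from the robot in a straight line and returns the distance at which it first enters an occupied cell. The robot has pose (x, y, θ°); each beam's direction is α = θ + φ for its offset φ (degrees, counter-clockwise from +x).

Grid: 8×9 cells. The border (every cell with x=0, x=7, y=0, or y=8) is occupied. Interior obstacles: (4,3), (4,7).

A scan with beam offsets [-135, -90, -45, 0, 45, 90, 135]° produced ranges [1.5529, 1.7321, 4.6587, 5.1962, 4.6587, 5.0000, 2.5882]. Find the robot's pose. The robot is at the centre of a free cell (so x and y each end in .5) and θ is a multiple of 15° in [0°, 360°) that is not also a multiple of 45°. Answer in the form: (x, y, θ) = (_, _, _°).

The pose lattice has 40·16 = 640 candidates. Test each by forward raycasting.
  (6.5, 4.5, 255°): beam 1 = 3.0000 ≠ 1.5529 ✗
  (6.5, 4.5, 30°): beam 1 = 3.6235 ≠ 1.5529 ✗
  (6.5, 5.5, 330°): beam 1 = 5.6940 ≠ 1.5529 ✗
  (2.5, 1.5, 15°): beam 1 = 0.5774 ≠ 1.5529 ✗
  (5.5, 2.5, 300°): beam 1 = 4.6587 ≠ 1.5529 ✗
  …
  (2.5, 5.5, 300°): r_1=1.5529, r_2=1.7321, r_3=4.6587, r_4=5.1962, r_5=4.6587, r_6=5.0000, r_7=2.5882 — all match ✓
Unique over the lattice → pose = (2.5, 5.5, 300°).

(x, y, θ) = (2.5, 5.5, 300°)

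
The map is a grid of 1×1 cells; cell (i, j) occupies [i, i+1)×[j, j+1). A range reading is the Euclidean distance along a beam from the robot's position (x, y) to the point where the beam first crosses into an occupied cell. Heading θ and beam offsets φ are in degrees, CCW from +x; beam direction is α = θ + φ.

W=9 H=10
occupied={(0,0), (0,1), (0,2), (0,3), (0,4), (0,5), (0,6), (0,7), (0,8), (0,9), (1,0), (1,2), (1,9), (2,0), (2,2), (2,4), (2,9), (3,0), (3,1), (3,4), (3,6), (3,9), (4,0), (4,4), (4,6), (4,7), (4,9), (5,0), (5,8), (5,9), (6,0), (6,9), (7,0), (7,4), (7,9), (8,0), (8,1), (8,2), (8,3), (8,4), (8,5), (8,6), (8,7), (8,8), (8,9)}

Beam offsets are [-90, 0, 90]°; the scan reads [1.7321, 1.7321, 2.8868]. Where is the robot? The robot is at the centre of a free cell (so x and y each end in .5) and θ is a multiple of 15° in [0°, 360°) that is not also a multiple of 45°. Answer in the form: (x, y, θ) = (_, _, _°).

(x, y, θ) = (5.5, 2.5, 300°)

Candidates: 45 free-cell centres × 16 headings = 720 poses. Raycast each; keep the one whose scan matches to 4 dp.
  (7.5, 2.5, 240°): beam 1 = 3.0000 ≠ 1.7321 ✗
  (3.5, 2.5, 165°): beam 1 = 1.5529 ≠ 1.7321 ✗
  (1.5, 5.5, 60°): beam 1 = 1.0000 ≠ 1.7321 ✗
  (5.5, 7.5, 330°): beam 1 = 1.0000 ≠ 1.7321 ✗
  …
  (5.5, 2.5, 300°): r_1=1.7321, r_2=1.7321, r_3=2.8868 — all match ✓
No second candidate reproduces the full scan.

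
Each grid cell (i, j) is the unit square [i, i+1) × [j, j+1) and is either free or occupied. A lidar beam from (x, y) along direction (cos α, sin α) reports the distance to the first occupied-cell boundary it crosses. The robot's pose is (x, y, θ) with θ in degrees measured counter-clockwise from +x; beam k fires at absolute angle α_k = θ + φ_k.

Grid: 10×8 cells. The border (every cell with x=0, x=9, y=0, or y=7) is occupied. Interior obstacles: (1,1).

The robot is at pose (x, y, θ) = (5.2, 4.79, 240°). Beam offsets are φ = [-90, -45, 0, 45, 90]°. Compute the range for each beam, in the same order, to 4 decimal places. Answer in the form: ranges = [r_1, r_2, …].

ranges = [4.4200, 4.3482, 4.3763, 3.9237, 4.3879]

beam 1: φ=-90°, α=150°
  cosα=-0.8660 sinα=0.5000 | (5,4) | tMaxX 0.2309 tMaxY 0.4200 | tΔX 1.1547 tΔY 2.0000
    t=0.2309 [x] (4,4)
    t=0.4200 [y] (4,5)
    t=1.3856 [x] (3,5)
    t=2.4200 [y] (3,6)
    t=2.5403 [x] (2,6)
    t=3.6950 [x] (1,6)
    t=4.4200 [y] (1,7) — stop
  → r_1 = 4.4200
beam 2: φ=-45°, α=195°
  cosα=-0.9659 sinα=-0.2588 | (5,4) | tMaxX 0.2071 tMaxY 3.0523 | tΔX 1.0353 tΔY 3.8637
    t=0.2071 [x] (4,4)
    t=1.2423 [x] (3,4)
    t=2.2776 [x] (2,4)
    t=3.0523 [y] (2,3)
    t=3.3129 [x] (1,3)
    t=4.3482 [x] (0,3) — stop
  → r_2 = 4.3482
beam 3: φ=0°, α=240°
  cosα=-0.5000 sinα=-0.8660 | (5,4) | tMaxX 0.4000 tMaxY 0.9122 | tΔX 2.0000 tΔY 1.1547
    t=0.4000 [x] (4,4)
    t=0.9122 [y] (4,3)
    t=2.0669 [y] (4,2)
    t=2.4000 [x] (3,2)
    t=3.2216 [y] (3,1)
    t=4.3763 [y] (3,0) — stop
  → r_3 = 4.3763
beam 4: φ=45°, α=285°
  cosα=0.2588 sinα=-0.9659 | (5,4) | tMaxX 3.0910 tMaxY 0.8179 | tΔX 3.8637 tΔY 1.0353
    t=0.8179 [y] (5,3)
    t=1.8531 [y] (5,2)
    t=2.8884 [y] (5,1)
    t=3.0910 [x] (6,1)
    t=3.9237 [y] (6,0) — stop
  → r_4 = 3.9237
beam 5: φ=90°, α=330°
  cosα=0.8660 sinα=-0.5000 | (5,4) | tMaxX 0.9238 tMaxY 1.5800 | tΔX 1.1547 tΔY 2.0000
    t=0.9238 [x] (6,4)
    t=1.5800 [y] (6,3)
    t=2.0785 [x] (7,3)
    t=3.2332 [x] (8,3)
    t=3.5800 [y] (8,2)
    t=4.3879 [x] (9,2) — stop
  → r_5 = 4.3879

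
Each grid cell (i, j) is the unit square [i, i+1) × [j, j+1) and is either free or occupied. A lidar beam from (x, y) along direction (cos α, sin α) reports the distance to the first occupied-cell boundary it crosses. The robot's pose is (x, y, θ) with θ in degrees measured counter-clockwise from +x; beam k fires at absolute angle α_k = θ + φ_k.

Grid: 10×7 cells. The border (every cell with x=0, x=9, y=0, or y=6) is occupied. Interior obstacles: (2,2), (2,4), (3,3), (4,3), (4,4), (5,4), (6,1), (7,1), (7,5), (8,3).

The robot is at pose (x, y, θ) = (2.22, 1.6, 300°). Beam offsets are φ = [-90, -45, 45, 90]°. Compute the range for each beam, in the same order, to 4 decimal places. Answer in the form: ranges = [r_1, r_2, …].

ranges = [1.2000, 0.6212, 2.3182, 0.8000]

beam 1: φ=-90°, α=210°
  direction (-0.8660, -0.5000); cell (2,1); t to first gridline: x 0.2540, y 1.2000 (then +1.1547 / +2.0000)
    (1,1) via x @ 0.2540
    (1,0) via y @ 1.2000  # hit
  → r_1 = 1.2000
beam 2: φ=-45°, α=255°
  direction (-0.2588, -0.9659); cell (2,1); t to first gridline: x 0.8500, y 0.6212 (then +3.8637 / +1.0353)
    (2,0) via y @ 0.6212  # hit
  → r_2 = 0.6212
beam 3: φ=45°, α=345°
  direction (0.9659, -0.2588); cell (2,1); t to first gridline: x 0.8075, y 2.3182 (then +1.0353 / +3.8637)
    (3,1) via x @ 0.8075
    (4,1) via x @ 1.8428
    (4,0) via y @ 2.3182  # hit
  → r_3 = 2.3182
beam 4: φ=90°, α=30°
  direction (0.8660, 0.5000); cell (2,1); t to first gridline: x 0.9007, y 0.8000 (then +1.1547 / +2.0000)
    (2,2) via y @ 0.8000  # hit
  → r_4 = 0.8000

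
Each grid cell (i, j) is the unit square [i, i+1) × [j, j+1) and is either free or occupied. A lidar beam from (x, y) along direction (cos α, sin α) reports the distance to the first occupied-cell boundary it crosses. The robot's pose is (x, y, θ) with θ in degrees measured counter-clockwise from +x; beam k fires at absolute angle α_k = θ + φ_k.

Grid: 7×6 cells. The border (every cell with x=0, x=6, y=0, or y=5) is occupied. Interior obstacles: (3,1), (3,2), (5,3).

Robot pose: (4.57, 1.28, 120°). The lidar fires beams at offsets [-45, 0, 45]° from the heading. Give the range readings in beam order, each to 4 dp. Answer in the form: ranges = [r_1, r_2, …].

beam 1: φ=-45°, α=75°
  direction (0.2588, 0.9659); cell (4,1); t to first gridline: x 1.6614, y 0.7454 (then +3.8637 / +1.0353)
    (4,2) via y @ 0.7454
    (5,2) via x @ 1.6614
    (5,3) via y @ 1.7807  # hit
  → r_1 = 1.7807
beam 2: φ=0°, α=120°
  direction (-0.5000, 0.8660); cell (4,1); t to first gridline: x 1.1400, y 0.8314 (then +2.0000 / +1.1547)
    (4,2) via y @ 0.8314
    (3,2) via x @ 1.1400  # hit
  → r_2 = 1.1400
beam 3: φ=45°, α=165°
  direction (-0.9659, 0.2588); cell (4,1); t to first gridline: x 0.5901, y 2.7819 (then +1.0353 / +3.8637)
    (3,1) via x @ 0.5901  # hit
  → r_3 = 0.5901

ranges = [1.7807, 1.1400, 0.5901]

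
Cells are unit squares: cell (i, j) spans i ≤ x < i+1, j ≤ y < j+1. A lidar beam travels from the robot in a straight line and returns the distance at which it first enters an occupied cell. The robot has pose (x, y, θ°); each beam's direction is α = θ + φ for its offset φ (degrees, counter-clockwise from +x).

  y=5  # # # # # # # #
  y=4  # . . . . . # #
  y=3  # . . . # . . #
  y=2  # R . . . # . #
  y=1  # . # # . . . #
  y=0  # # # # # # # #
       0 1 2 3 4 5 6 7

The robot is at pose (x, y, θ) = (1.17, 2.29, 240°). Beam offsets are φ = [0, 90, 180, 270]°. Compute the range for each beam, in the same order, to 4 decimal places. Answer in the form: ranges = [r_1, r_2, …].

ranges = [0.3400, 0.9584, 3.1292, 0.1963]

beam 1: φ=0°, α=240°
  direction (-0.5000, -0.8660); cell (1,2); t to first gridline: x 0.3400, y 0.3349 (then +2.0000 / +1.1547)
    (1,1) via y @ 0.3349
    (0,1) via x @ 0.3400  # hit
  → r_1 = 0.3400
beam 2: φ=90°, α=330°
  direction (0.8660, -0.5000); cell (1,2); t to first gridline: x 0.9584, y 0.5800 (then +1.1547 / +2.0000)
    (1,1) via y @ 0.5800
    (2,1) via x @ 0.9584  # hit
  → r_2 = 0.9584
beam 3: φ=180°, α=60°
  direction (0.5000, 0.8660); cell (1,2); t to first gridline: x 1.6600, y 0.8198 (then +2.0000 / +1.1547)
    (1,3) via y @ 0.8198
    (2,3) via x @ 1.6600
    (2,4) via y @ 1.9745
    (2,5) via y @ 3.1292  # hit
  → r_3 = 3.1292
beam 4: φ=270°, α=150°
  direction (-0.8660, 0.5000); cell (1,2); t to first gridline: x 0.1963, y 1.4200 (then +1.1547 / +2.0000)
    (0,2) via x @ 0.1963  # hit
  → r_4 = 0.1963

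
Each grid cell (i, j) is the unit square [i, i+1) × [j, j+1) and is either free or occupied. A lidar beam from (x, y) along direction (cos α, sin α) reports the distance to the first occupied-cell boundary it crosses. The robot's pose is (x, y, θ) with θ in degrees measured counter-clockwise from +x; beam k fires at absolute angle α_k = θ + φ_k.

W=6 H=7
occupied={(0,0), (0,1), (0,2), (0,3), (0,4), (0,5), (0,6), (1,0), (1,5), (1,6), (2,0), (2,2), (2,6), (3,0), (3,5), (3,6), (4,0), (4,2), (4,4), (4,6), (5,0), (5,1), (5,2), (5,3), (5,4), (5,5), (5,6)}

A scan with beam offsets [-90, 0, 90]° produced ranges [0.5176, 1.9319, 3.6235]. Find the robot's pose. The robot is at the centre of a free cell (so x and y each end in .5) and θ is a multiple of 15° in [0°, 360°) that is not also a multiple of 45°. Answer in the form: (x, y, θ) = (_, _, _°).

(x, y, θ) = (1.5, 4.5, 255°)

Candidates: 15 free-cell centres × 16 headings = 240 poses. Raycast each; keep the one whose scan matches to 4 dp.
  (4.5, 5.5, 150°): beam 1 = 0.5774 ≠ 0.5176 ✗
  (2.5, 5.5, 240°): beam 1 = 0.5774 ≠ 0.5176 ✗
  (3.5, 1.5, 165°): beam 1 = 2.5882 ≠ 0.5176 ✗
  (1.5, 2.5, 240°): beam 1 = 0.5774 ≠ 0.5176 ✗
  …
  (1.5, 4.5, 255°): r_1=0.5176, r_2=1.9319, r_3=3.6235 — all match ✓
Only this pose fits every beam.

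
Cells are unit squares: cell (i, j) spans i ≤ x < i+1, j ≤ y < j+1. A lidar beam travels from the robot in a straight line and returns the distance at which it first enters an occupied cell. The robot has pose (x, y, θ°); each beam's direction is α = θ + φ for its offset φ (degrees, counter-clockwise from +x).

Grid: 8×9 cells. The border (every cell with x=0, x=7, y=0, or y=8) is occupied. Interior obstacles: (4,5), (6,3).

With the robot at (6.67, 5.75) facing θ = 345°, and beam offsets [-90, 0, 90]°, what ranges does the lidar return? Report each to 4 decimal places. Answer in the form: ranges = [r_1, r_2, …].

ranges = [1.8117, 0.3416, 1.2750]

beam 1: φ=-90°, α=255°
  direction (-0.2588, -0.9659); cell (6,5); t to first gridline: x 2.5887, y 0.7765 (then +3.8637 / +1.0353)
    (6,4) via y @ 0.7765
    (6,3) via y @ 1.8117  # hit
  → r_1 = 1.8117
beam 2: φ=0°, α=345°
  direction (0.9659, -0.2588); cell (6,5); t to first gridline: x 0.3416, y 2.8978 (then +1.0353 / +3.8637)
    (7,5) via x @ 0.3416  # hit
  → r_2 = 0.3416
beam 3: φ=90°, α=75°
  direction (0.2588, 0.9659); cell (6,5); t to first gridline: x 1.2750, y 0.2588 (then +3.8637 / +1.0353)
    (6,6) via y @ 0.2588
    (7,6) via x @ 1.2750  # hit
  → r_3 = 1.2750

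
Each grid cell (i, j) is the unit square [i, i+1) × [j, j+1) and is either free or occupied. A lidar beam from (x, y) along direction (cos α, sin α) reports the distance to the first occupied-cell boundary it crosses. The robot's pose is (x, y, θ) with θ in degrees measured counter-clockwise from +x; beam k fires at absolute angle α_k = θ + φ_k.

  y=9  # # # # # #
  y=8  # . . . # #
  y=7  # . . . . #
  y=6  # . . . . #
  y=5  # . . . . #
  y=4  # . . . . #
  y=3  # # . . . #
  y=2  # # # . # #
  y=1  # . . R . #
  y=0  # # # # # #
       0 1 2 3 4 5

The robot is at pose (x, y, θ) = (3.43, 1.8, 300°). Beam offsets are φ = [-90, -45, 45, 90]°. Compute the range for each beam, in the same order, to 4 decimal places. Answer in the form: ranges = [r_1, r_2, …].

ranges = [1.6000, 0.8282, 1.6254, 0.6582]

beam 1: φ=-90°, α=210°
  d=(-0.8660,-0.5000)  start (3,1)  tX=0.4965 tY=1.6000  stride 1/|dx|=1.1547 1/|dy|=2.0000
    cross x-line → (2,1), t=0.4965
    cross y-line → (2,0), t=1.6000 (wall)
  → r_1 = 1.6000
beam 2: φ=-45°, α=255°
  d=(-0.2588,-0.9659)  start (3,1)  tX=1.6614 tY=0.8282  stride 1/|dx|=3.8637 1/|dy|=1.0353
    cross y-line → (3,0), t=0.8282 (wall)
  → r_2 = 0.8282
beam 3: φ=45°, α=345°
  d=(0.9659,-0.2588)  start (3,1)  tX=0.5901 tY=3.0910  stride 1/|dx|=1.0353 1/|dy|=3.8637
    cross x-line → (4,1), t=0.5901
    cross x-line → (5,1), t=1.6254 (wall)
  → r_3 = 1.6254
beam 4: φ=90°, α=30°
  d=(0.8660,0.5000)  start (3,1)  tX=0.6582 tY=0.4000  stride 1/|dx|=1.1547 1/|dy|=2.0000
    cross y-line → (3,2), t=0.4000
    cross x-line → (4,2), t=0.6582 (wall)
  → r_4 = 0.6582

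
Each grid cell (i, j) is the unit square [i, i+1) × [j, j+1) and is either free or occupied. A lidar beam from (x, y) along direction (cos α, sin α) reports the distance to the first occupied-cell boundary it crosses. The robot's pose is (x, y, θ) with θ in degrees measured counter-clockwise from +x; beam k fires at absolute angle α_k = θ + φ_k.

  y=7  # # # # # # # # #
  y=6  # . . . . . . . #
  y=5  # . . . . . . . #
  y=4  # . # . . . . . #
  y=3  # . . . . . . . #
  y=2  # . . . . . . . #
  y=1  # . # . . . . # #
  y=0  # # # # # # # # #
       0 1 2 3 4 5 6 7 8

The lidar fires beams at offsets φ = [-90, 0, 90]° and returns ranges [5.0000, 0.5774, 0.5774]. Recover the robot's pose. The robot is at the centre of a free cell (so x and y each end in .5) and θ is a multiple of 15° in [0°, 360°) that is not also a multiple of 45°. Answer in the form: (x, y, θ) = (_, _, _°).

Enumerate (i+0.5, j+0.5, θ) over the 39 free cells and 16 admissible headings. For each, cast all 3 beams and compare to the given ranges.
  (5.5, 6.5, 150°): beam 1 = 0.5774 ≠ 5.0000 ✗
  (5.5, 1.5, 150°): beam 2 = 5.1962 ≠ 0.5774 ✗
  (4.5, 3.5, 330°): beam 1 = 2.8868 ≠ 5.0000 ✗
  …
  (6.5, 1.5, 240°): r_1=5.0000, r_2=0.5774, r_3=0.5774 — all match ✓
Unique over the lattice → pose = (6.5, 1.5, 240°).

(x, y, θ) = (6.5, 1.5, 240°)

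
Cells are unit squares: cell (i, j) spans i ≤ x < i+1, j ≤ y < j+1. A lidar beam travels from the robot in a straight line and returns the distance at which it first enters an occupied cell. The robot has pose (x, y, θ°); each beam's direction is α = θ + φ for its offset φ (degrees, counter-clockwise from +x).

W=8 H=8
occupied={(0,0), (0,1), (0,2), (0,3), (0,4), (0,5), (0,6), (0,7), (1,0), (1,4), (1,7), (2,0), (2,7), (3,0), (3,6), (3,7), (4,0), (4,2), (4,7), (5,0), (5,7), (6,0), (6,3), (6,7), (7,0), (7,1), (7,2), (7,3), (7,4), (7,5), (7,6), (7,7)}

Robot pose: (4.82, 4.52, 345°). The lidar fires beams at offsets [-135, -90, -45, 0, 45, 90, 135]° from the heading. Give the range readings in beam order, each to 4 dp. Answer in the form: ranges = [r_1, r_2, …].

beam 1: φ=-135°, α=210°
  direction (-0.8660, -0.5000); cell (4,4); t to first gridline: x 0.9469, y 1.0400 (then +1.1547 / +2.0000)
    (3,4) via x @ 0.9469
    (3,3) via y @ 1.0400
    (2,3) via x @ 2.1016
    (2,2) via y @ 3.0400
    (1,2) via x @ 3.2563
    (0,2) via x @ 4.4110  # hit
  → r_1 = 4.4110
beam 2: φ=-90°, α=255°
  direction (-0.2588, -0.9659); cell (4,4); t to first gridline: x 3.1682, y 0.5383 (then +3.8637 / +1.0353)
    (4,3) via y @ 0.5383
    (4,2) via y @ 1.5736  # hit
  → r_2 = 1.5736
beam 3: φ=-45°, α=300°
  direction (0.5000, -0.8660); cell (4,4); t to first gridline: x 0.3600, y 0.6004 (then +2.0000 / +1.1547)
    (5,4) via x @ 0.3600
    (5,3) via y @ 0.6004
    (5,2) via y @ 1.7551
    (6,2) via x @ 2.3600
    (6,1) via y @ 2.9098
    (6,0) via y @ 4.0645  # hit
  → r_3 = 4.0645
beam 4: φ=0°, α=345°
  direction (0.9659, -0.2588); cell (4,4); t to first gridline: x 0.1863, y 2.0091 (then +1.0353 / +3.8637)
    (5,4) via x @ 0.1863
    (6,4) via x @ 1.2216
    (6,3) via y @ 2.0091  # hit
  → r_4 = 2.0091
beam 5: φ=45°, α=30°
  direction (0.8660, 0.5000); cell (4,4); t to first gridline: x 0.2078, y 0.9600 (then +1.1547 / +2.0000)
    (5,4) via x @ 0.2078
    (5,5) via y @ 0.9600
    (6,5) via x @ 1.3625
    (7,5) via x @ 2.5172  # hit
  → r_5 = 2.5172
beam 6: φ=90°, α=75°
  direction (0.2588, 0.9659); cell (4,4); t to first gridline: x 0.6955, y 0.4969 (then +3.8637 / +1.0353)
    (4,5) via y @ 0.4969
    (5,5) via x @ 0.6955
    (5,6) via y @ 1.5322
    (5,7) via y @ 2.5675  # hit
  → r_6 = 2.5675
beam 7: φ=135°, α=120°
  direction (-0.5000, 0.8660); cell (4,4); t to first gridline: x 1.6400, y 0.5543 (then +2.0000 / +1.1547)
    (4,5) via y @ 0.5543
    (3,5) via x @ 1.6400
    (3,6) via y @ 1.7090  # hit
  → r_7 = 1.7090

ranges = [4.4110, 1.5736, 4.0645, 2.0091, 2.5172, 2.5675, 1.7090]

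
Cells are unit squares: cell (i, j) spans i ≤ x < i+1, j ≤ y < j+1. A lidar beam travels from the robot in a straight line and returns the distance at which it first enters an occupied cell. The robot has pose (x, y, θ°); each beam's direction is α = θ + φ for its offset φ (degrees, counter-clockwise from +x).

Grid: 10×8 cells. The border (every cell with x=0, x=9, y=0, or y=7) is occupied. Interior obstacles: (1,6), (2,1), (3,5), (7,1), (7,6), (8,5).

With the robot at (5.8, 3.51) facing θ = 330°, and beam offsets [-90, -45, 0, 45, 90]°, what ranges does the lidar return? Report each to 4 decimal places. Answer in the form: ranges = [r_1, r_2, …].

ranges = [2.8983, 2.5985, 3.6950, 3.3129, 2.8752]

beam 1: φ=-90°, α=240°
  d=(-0.5000,-0.8660)  start (5,3)  tX=1.6000 tY=0.5889  stride 1/|dx|=2.0000 1/|dy|=1.1547
    cross y-line → (5,2), t=0.5889
    cross x-line → (4,2), t=1.6000
    cross y-line → (4,1), t=1.7436
    cross y-line → (4,0), t=2.8983 (wall)
  → r_1 = 2.8983
beam 2: φ=-45°, α=285°
  d=(0.2588,-0.9659)  start (5,3)  tX=0.7727 tY=0.5280  stride 1/|dx|=3.8637 1/|dy|=1.0353
    cross y-line → (5,2), t=0.5280
    cross x-line → (6,2), t=0.7727
    cross y-line → (6,1), t=1.5633
    cross y-line → (6,0), t=2.5985 (wall)
  → r_2 = 2.5985
beam 3: φ=0°, α=330°
  d=(0.8660,-0.5000)  start (5,3)  tX=0.2309 tY=1.0200  stride 1/|dx|=1.1547 1/|dy|=2.0000
    cross x-line → (6,3), t=0.2309
    cross y-line → (6,2), t=1.0200
    cross x-line → (7,2), t=1.3856
    cross x-line → (8,2), t=2.5403
    cross y-line → (8,1), t=3.0200
    cross x-line → (9,1), t=3.6950 (wall)
  → r_3 = 3.6950
beam 4: φ=45°, α=15°
  d=(0.9659,0.2588)  start (5,3)  tX=0.2071 tY=1.8932  stride 1/|dx|=1.0353 1/|dy|=3.8637
    cross x-line → (6,3), t=0.2071
    cross x-line → (7,3), t=1.2423
    cross y-line → (7,4), t=1.8932
    cross x-line → (8,4), t=2.2776
    cross x-line → (9,4), t=3.3129 (wall)
  → r_4 = 3.3129
beam 5: φ=90°, α=60°
  d=(0.5000,0.8660)  start (5,3)  tX=0.4000 tY=0.5658  stride 1/|dx|=2.0000 1/|dy|=1.1547
    cross x-line → (6,3), t=0.4000
    cross y-line → (6,4), t=0.5658
    cross y-line → (6,5), t=1.7205
    cross x-line → (7,5), t=2.4000
    cross y-line → (7,6), t=2.8752 (wall)
  → r_5 = 2.8752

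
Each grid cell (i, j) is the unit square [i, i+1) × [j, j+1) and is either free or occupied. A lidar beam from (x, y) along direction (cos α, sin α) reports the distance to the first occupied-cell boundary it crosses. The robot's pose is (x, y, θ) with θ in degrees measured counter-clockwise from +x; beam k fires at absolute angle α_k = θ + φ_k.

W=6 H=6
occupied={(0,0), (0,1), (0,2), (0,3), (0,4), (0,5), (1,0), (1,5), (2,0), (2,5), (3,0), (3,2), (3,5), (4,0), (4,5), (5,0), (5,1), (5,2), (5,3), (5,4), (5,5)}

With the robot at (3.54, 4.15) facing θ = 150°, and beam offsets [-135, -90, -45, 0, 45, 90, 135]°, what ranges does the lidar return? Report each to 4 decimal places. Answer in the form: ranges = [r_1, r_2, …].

ranges = [1.5115, 0.9815, 0.8800, 1.7000, 2.6296, 3.6373, 1.1906]

beam 1: φ=-135°, α=15°
  dir = (cos 15°, sin 15°) = (0.9659, 0.2588); from cell (3,4)
  next x-line at t=0.4762, next y-line at t=3.2841; Δt_x=1.0353, Δt_y=3.8637
    x: enter (4,4) at t=0.4762
    x: enter (5,4) at t=1.5115 ← occupied
  → r_1 = 1.5115
beam 2: φ=-90°, α=60°
  dir = (cos 60°, sin 60°) = (0.5000, 0.8660); from cell (3,4)
  next x-line at t=0.9200, next y-line at t=0.9815; Δt_x=2.0000, Δt_y=1.1547
    x: enter (4,4) at t=0.9200
    y: enter (4,5) at t=0.9815 ← occupied
  → r_2 = 0.9815
beam 3: φ=-45°, α=105°
  dir = (cos 105°, sin 105°) = (-0.2588, 0.9659); from cell (3,4)
  next x-line at t=2.0864, next y-line at t=0.8800; Δt_x=3.8637, Δt_y=1.0353
    y: enter (3,5) at t=0.8800 ← occupied
  → r_3 = 0.8800
beam 4: φ=0°, α=150°
  dir = (cos 150°, sin 150°) = (-0.8660, 0.5000); from cell (3,4)
  next x-line at t=0.6235, next y-line at t=1.7000; Δt_x=1.1547, Δt_y=2.0000
    x: enter (2,4) at t=0.6235
    y: enter (2,5) at t=1.7000 ← occupied
  → r_4 = 1.7000
beam 5: φ=45°, α=195°
  dir = (cos 195°, sin 195°) = (-0.9659, -0.2588); from cell (3,4)
  next x-line at t=0.5590, next y-line at t=0.5796; Δt_x=1.0353, Δt_y=3.8637
    x: enter (2,4) at t=0.5590
    y: enter (2,3) at t=0.5796
    x: enter (1,3) at t=1.5943
    x: enter (0,3) at t=2.6296 ← occupied
  → r_5 = 2.6296
beam 6: φ=90°, α=240°
  dir = (cos 240°, sin 240°) = (-0.5000, -0.8660); from cell (3,4)
  next x-line at t=1.0800, next y-line at t=0.1732; Δt_x=2.0000, Δt_y=1.1547
    y: enter (3,3) at t=0.1732
    x: enter (2,3) at t=1.0800
    y: enter (2,2) at t=1.3279
    y: enter (2,1) at t=2.4826
    x: enter (1,1) at t=3.0800
    y: enter (1,0) at t=3.6373 ← occupied
  → r_6 = 3.6373
beam 7: φ=135°, α=285°
  dir = (cos 285°, sin 285°) = (0.2588, -0.9659); from cell (3,4)
  next x-line at t=1.7773, next y-line at t=0.1553; Δt_x=3.8637, Δt_y=1.0353
    y: enter (3,3) at t=0.1553
    y: enter (3,2) at t=1.1906 ← occupied
  → r_7 = 1.1906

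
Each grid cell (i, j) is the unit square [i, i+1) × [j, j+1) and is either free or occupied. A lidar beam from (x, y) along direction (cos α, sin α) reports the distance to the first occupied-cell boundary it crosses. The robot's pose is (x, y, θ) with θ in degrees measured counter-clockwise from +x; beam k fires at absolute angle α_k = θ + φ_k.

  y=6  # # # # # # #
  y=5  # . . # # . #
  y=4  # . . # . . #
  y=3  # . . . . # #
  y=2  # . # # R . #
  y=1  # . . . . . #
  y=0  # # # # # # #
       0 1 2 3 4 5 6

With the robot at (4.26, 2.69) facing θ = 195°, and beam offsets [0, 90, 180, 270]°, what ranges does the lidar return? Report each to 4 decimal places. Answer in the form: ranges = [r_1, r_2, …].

beam 1: φ=0°, α=195°
  d=(-0.9659,-0.2588)  start (4,2)  tX=0.2692 tY=2.6660  stride 1/|dx|=1.0353 1/|dy|=3.8637
    cross x-line → (3,2), t=0.2692 (wall)
  → r_1 = 0.2692
beam 2: φ=90°, α=285°
  d=(0.2588,-0.9659)  start (4,2)  tX=2.8591 tY=0.7143  stride 1/|dx|=3.8637 1/|dy|=1.0353
    cross y-line → (4,1), t=0.7143
    cross y-line → (4,0), t=1.7496 (wall)
  → r_2 = 1.7496
beam 3: φ=180°, α=15°
  d=(0.9659,0.2588)  start (4,2)  tX=0.7661 tY=1.1977  stride 1/|dx|=1.0353 1/|dy|=3.8637
    cross x-line → (5,2), t=0.7661
    cross y-line → (5,3), t=1.1977 (wall)
  → r_3 = 1.1977
beam 4: φ=270°, α=105°
  d=(-0.2588,0.9659)  start (4,2)  tX=1.0046 tY=0.3209  stride 1/|dx|=3.8637 1/|dy|=1.0353
    cross y-line → (4,3), t=0.3209
    cross x-line → (3,3), t=1.0046
    cross y-line → (3,4), t=1.3562 (wall)
  → r_4 = 1.3562

ranges = [0.2692, 1.7496, 1.1977, 1.3562]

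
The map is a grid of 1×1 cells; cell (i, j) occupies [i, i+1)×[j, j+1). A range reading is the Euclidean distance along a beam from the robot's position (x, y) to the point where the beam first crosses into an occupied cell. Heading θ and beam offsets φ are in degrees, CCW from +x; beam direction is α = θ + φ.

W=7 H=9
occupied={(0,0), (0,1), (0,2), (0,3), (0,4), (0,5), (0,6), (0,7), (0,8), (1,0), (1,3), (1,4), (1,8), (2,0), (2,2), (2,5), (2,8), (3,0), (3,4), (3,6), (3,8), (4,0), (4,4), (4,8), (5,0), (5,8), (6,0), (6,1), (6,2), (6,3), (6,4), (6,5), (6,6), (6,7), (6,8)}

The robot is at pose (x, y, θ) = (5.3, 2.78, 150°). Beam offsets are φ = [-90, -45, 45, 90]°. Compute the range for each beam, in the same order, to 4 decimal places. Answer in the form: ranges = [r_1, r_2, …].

beam 1: φ=-90°, α=60°
  cosα=0.5000 sinα=0.8660 | (5,2) | tMaxX 1.4000 tMaxY 0.2540 | tΔX 2.0000 tΔY 1.1547
    t=0.2540 [y] (5,3)
    t=1.4000 [x] (6,3) — stop
  → r_1 = 1.4000
beam 2: φ=-45°, α=105°
  cosα=-0.2588 sinα=0.9659 | (5,2) | tMaxX 1.1591 tMaxY 0.2278 | tΔX 3.8637 tΔY 1.0353
    t=0.2278 [y] (5,3)
    t=1.1591 [x] (4,3)
    t=1.2630 [y] (4,4) — stop
  → r_2 = 1.2630
beam 3: φ=45°, α=195°
  cosα=-0.9659 sinα=-0.2588 | (5,2) | tMaxX 0.3106 tMaxY 3.0137 | tΔX 1.0353 tΔY 3.8637
    t=0.3106 [x] (4,2)
    t=1.3459 [x] (3,2)
    t=2.3811 [x] (2,2) — stop
  → r_3 = 2.3811
beam 4: φ=90°, α=240°
  cosα=-0.5000 sinα=-0.8660 | (5,2) | tMaxX 0.6000 tMaxY 0.9007 | tΔX 2.0000 tΔY 1.1547
    t=0.6000 [x] (4,2)
    t=0.9007 [y] (4,1)
    t=2.0554 [y] (4,0) — stop
  → r_4 = 2.0554

ranges = [1.4000, 1.2630, 2.3811, 2.0554]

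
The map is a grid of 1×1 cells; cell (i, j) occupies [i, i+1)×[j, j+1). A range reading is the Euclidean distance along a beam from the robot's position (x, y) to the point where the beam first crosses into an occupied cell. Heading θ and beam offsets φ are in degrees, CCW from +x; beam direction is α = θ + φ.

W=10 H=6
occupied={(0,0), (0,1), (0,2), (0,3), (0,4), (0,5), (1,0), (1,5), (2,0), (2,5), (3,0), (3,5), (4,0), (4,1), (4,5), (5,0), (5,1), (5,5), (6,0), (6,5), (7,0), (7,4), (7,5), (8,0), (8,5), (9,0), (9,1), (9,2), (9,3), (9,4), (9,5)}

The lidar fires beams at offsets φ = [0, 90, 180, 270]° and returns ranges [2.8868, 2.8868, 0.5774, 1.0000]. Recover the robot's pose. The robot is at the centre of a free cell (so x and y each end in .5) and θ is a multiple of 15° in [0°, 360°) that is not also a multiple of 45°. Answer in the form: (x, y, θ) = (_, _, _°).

(x, y, θ) = (1.5, 2.5, 330°)

Enumerate (i+0.5, j+0.5, θ) over the 29 free cells and 16 admissible headings. For each, cast all 4 beams and compare to the given ranges.
  (3.5, 1.5, 120°): beam 1 = 4.0415 ≠ 2.8868 ✗
  (5.5, 4.5, 120°): beam 1 = 0.5774 ≠ 2.8868 ✗
  (7.5, 2.5, 150°): beam 1 = 5.0000 ≠ 2.8868 ✗
  …
  (1.5, 2.5, 330°): r_1=2.8868, r_2=2.8868, r_3=0.5774, r_4=1.0000 — all match ✓
Unique over the lattice → pose = (1.5, 2.5, 330°).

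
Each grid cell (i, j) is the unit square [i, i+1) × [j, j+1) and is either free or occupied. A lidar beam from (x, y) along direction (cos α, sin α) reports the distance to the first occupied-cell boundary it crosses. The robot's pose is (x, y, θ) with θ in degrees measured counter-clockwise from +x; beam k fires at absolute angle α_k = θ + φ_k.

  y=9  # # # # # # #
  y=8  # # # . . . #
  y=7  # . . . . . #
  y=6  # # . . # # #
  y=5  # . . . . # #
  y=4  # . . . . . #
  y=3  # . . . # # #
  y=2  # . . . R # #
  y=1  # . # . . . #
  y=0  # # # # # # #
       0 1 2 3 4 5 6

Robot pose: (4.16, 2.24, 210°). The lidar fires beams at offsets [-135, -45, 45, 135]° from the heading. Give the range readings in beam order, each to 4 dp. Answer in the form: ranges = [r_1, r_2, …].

ranges = [0.7868, 3.2715, 1.2837, 0.8696]

beam 1: φ=-135°, α=75°
  cosα=0.2588 sinα=0.9659 | (4,2) | tMaxX 3.2455 tMaxY 0.7868 | tΔX 3.8637 tΔY 1.0353
    t=0.7868 [y] (4,3) — stop
  → r_1 = 0.7868
beam 2: φ=-45°, α=165°
  cosα=-0.9659 sinα=0.2588 | (4,2) | tMaxX 0.1656 tMaxY 2.9364 | tΔX 1.0353 tΔY 3.8637
    t=0.1656 [x] (3,2)
    t=1.2009 [x] (2,2)
    t=2.2362 [x] (1,2)
    t=2.9364 [y] (1,3)
    t=3.2715 [x] (0,3) — stop
  → r_2 = 3.2715
beam 3: φ=45°, α=255°
  cosα=-0.2588 sinα=-0.9659 | (4,2) | tMaxX 0.6182 tMaxY 0.2485 | tΔX 3.8637 tΔY 1.0353
    t=0.2485 [y] (4,1)
    t=0.6182 [x] (3,1)
    t=1.2837 [y] (3,0) — stop
  → r_3 = 1.2837
beam 4: φ=135°, α=345°
  cosα=0.9659 sinα=-0.2588 | (4,2) | tMaxX 0.8696 tMaxY 0.9273 | tΔX 1.0353 tΔY 3.8637
    t=0.8696 [x] (5,2) — stop
  → r_4 = 0.8696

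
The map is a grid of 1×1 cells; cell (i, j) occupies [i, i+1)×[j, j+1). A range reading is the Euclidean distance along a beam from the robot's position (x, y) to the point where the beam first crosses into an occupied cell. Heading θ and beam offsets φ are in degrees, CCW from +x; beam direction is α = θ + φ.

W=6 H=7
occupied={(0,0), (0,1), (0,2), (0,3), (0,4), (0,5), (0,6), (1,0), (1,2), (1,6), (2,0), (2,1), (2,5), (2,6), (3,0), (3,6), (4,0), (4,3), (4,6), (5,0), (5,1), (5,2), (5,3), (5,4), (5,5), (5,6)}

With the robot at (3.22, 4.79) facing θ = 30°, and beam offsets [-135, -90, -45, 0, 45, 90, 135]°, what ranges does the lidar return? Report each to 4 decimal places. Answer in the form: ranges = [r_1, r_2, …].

beam 1: φ=-135°, α=255°
  dir = (cos 255°, sin 255°) = (-0.2588, -0.9659); from cell (3,4)
  next x-line at t=0.8500, next y-line at t=0.8179; Δt_x=3.8637, Δt_y=1.0353
    y: enter (3,3) at t=0.8179
    x: enter (2,3) at t=0.8500
    y: enter (2,2) at t=1.8531
    y: enter (2,1) at t=2.8884 ← occupied
  → r_1 = 2.8884
beam 2: φ=-90°, α=300°
  dir = (cos 300°, sin 300°) = (0.5000, -0.8660); from cell (3,4)
  next x-line at t=1.5600, next y-line at t=0.9122; Δt_x=2.0000, Δt_y=1.1547
    y: enter (3,3) at t=0.9122
    x: enter (4,3) at t=1.5600 ← occupied
  → r_2 = 1.5600
beam 3: φ=-45°, α=345°
  dir = (cos 345°, sin 345°) = (0.9659, -0.2588); from cell (3,4)
  next x-line at t=0.8075, next y-line at t=3.0523; Δt_x=1.0353, Δt_y=3.8637
    x: enter (4,4) at t=0.8075
    x: enter (5,4) at t=1.8428 ← occupied
  → r_3 = 1.8428
beam 4: φ=0°, α=30°
  dir = (cos 30°, sin 30°) = (0.8660, 0.5000); from cell (3,4)
  next x-line at t=0.9007, next y-line at t=0.4200; Δt_x=1.1547, Δt_y=2.0000
    y: enter (3,5) at t=0.4200
    x: enter (4,5) at t=0.9007
    x: enter (5,5) at t=2.0554 ← occupied
  → r_4 = 2.0554
beam 5: φ=45°, α=75°
  dir = (cos 75°, sin 75°) = (0.2588, 0.9659); from cell (3,4)
  next x-line at t=3.0137, next y-line at t=0.2174; Δt_x=3.8637, Δt_y=1.0353
    y: enter (3,5) at t=0.2174
    y: enter (3,6) at t=1.2527 ← occupied
  → r_5 = 1.2527
beam 6: φ=90°, α=120°
  dir = (cos 120°, sin 120°) = (-0.5000, 0.8660); from cell (3,4)
  next x-line at t=0.4400, next y-line at t=0.2425; Δt_x=2.0000, Δt_y=1.1547
    y: enter (3,5) at t=0.2425
    x: enter (2,5) at t=0.4400 ← occupied
  → r_6 = 0.4400
beam 7: φ=135°, α=165°
  dir = (cos 165°, sin 165°) = (-0.9659, 0.2588); from cell (3,4)
  next x-line at t=0.2278, next y-line at t=0.8114; Δt_x=1.0353, Δt_y=3.8637
    x: enter (2,4) at t=0.2278
    y: enter (2,5) at t=0.8114 ← occupied
  → r_7 = 0.8114

ranges = [2.8884, 1.5600, 1.8428, 2.0554, 1.2527, 0.4400, 0.8114]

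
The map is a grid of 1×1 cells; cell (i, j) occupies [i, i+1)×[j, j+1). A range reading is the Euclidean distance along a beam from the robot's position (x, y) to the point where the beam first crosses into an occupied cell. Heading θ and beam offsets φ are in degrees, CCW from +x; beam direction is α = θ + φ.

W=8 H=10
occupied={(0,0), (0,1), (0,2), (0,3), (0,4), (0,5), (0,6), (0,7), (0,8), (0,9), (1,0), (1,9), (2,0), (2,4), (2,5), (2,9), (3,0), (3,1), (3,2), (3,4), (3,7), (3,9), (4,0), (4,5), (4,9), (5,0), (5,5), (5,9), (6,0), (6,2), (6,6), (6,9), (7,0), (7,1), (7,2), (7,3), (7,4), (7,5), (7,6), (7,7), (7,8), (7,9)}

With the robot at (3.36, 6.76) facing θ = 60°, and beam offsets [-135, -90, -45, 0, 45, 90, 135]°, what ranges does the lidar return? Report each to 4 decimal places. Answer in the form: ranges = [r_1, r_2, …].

beam 1: φ=-135°, α=285°
  d=(0.2588,-0.9659)  start (3,6)  tX=2.4728 tY=0.7868  stride 1/|dx|=3.8637 1/|dy|=1.0353
    cross y-line → (3,5), t=0.7868
    cross y-line → (3,4), t=1.8221 (wall)
  → r_1 = 1.8221
beam 2: φ=-90°, α=330°
  d=(0.8660,-0.5000)  start (3,6)  tX=0.7390 tY=1.5200  stride 1/|dx|=1.1547 1/|dy|=2.0000
    cross x-line → (4,6), t=0.7390
    cross y-line → (4,5), t=1.5200 (wall)
  → r_2 = 1.5200
beam 3: φ=-45°, α=15°
  d=(0.9659,0.2588)  start (3,6)  tX=0.6626 tY=0.9273  stride 1/|dx|=1.0353 1/|dy|=3.8637
    cross x-line → (4,6), t=0.6626
    cross y-line → (4,7), t=0.9273
    cross x-line → (5,7), t=1.6979
    cross x-line → (6,7), t=2.7331
    cross x-line → (7,7), t=3.7684 (wall)
  → r_3 = 3.7684
beam 4: φ=0°, α=60°
  d=(0.5000,0.8660)  start (3,6)  tX=1.2800 tY=0.2771  stride 1/|dx|=2.0000 1/|dy|=1.1547
    cross y-line → (3,7), t=0.2771 (wall)
  → r_4 = 0.2771
beam 5: φ=45°, α=105°
  d=(-0.2588,0.9659)  start (3,6)  tX=1.3909 tY=0.2485  stride 1/|dx|=3.8637 1/|dy|=1.0353
    cross y-line → (3,7), t=0.2485 (wall)
  → r_5 = 0.2485
beam 6: φ=90°, α=150°
  d=(-0.8660,0.5000)  start (3,6)  tX=0.4157 tY=0.4800  stride 1/|dx|=1.1547 1/|dy|=2.0000
    cross x-line → (2,6), t=0.4157
    cross y-line → (2,7), t=0.4800
    cross x-line → (1,7), t=1.5704
    cross y-line → (1,8), t=2.4800
    cross x-line → (0,8), t=2.7251 (wall)
  → r_6 = 2.7251
beam 7: φ=135°, α=195°
  d=(-0.9659,-0.2588)  start (3,6)  tX=0.3727 tY=2.9364  stride 1/|dx|=1.0353 1/|dy|=3.8637
    cross x-line → (2,6), t=0.3727
    cross x-line → (1,6), t=1.4080
    cross x-line → (0,6), t=2.4433 (wall)
  → r_7 = 2.4433

ranges = [1.8221, 1.5200, 3.7684, 0.2771, 0.2485, 2.7251, 2.4433]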